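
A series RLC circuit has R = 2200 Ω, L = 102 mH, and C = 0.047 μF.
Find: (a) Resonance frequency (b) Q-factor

Step 1 — Resonance condition Im(Z)=0 gives ω₀ = 1/√(LC).
Step 2 — ω₀ = 1/√(0.102·4.7e-08) = 1.444e+04 rad/s.
Step 3 — f₀ = ω₀/(2π) = 2299 Hz.
Step 4 — Series Q: Q = ω₀L/R = 1.444e+04·0.102/2200 = 0.6696.

(a) f₀ = 2299 Hz  (b) Q = 0.6696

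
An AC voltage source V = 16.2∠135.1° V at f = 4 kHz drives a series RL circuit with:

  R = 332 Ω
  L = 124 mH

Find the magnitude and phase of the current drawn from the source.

Step 1 — Angular frequency: ω = 2π·f = 2π·4000 = 2.513e+04 rad/s.
Step 2 — Component impedances:
  R: Z = R = 332 Ω
  L: Z = jωL = j·2.513e+04·0.124 = 0 + j3116 Ω
Step 3 — Series combination: Z_total = R + L = 332 + j3116 Ω = 3134∠83.9° Ω.
Step 4 — Source phasor: V = 16.2∠135.1° V = -11.48 + j11.44 V.
Step 5 — Ohm's law: I = V / Z_total = (-11.48 + j11.44) / (332 + j3116) = 0.00324 + j0.004027 A.
Step 6 — Convert to polar: |I| = 0.005169 A, ∠I = 51.2°.

I = 0.005169∠51.2° A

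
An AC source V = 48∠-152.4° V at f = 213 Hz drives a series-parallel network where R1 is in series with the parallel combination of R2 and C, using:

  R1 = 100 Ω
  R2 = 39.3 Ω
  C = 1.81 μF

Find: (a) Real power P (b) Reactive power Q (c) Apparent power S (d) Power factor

Step 1 — Angular frequency: ω = 2π·f = 2π·213 = 1338 rad/s.
Step 2 — Component impedances:
  R1: Z = R = 100 Ω
  R2: Z = R = 39.3 Ω
  C: Z = 1/(jωC) = -j/(ω·C) = 0 - j412.8 Ω
Step 3 — Parallel branch: R2 || C = 1/(1/R2 + 1/C) = 38.95 - j3.708 Ω.
Step 4 — Series with R1: Z_total = R1 + (R2 || C) = 138.9 - j3.708 Ω = 139∠-1.5° Ω.
Step 5 — Source phasor: V = 48∠-152.4° V = -42.54 - j22.24 V.
Step 6 — Current: I = V / Z = -0.3017 - j0.1681 A = 0.3453∠-150.9° A.
Step 7 — Complex power: S = V·I* = 16.57 - j0.4422 VA.
Step 8 — Real power: P = Re(S) = 16.57 W.
Step 9 — Reactive power: Q = Im(S) = -0.4422 VAR.
Step 10 — Apparent power: |S| = 16.58 VA.
Step 11 — Power factor: PF = P/|S| = 0.9996 (leading).

(a) P = 16.57 W  (b) Q = -0.4422 VAR  (c) S = 16.58 VA  (d) PF = 0.9996 (leading)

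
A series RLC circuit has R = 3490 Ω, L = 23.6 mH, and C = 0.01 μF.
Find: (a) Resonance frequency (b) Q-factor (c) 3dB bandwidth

Step 1 — Resonance condition Im(Z)=0 gives ω₀ = 1/√(LC).
Step 2 — ω₀ = 1/√(0.0236·1e-08) = 6.509e+04 rad/s.
Step 3 — f₀ = ω₀/(2π) = 1.036e+04 Hz.
Step 4 — Series Q: Q = ω₀L/R = 6.509e+04·0.0236/3490 = 0.4402.
Step 5 — 3dB bandwidth: Δω = ω₀/Q = 1.479e+05 rad/s; BW = Δω/(2π) = 2.354e+04 Hz.

(a) f₀ = 1.036e+04 Hz  (b) Q = 0.4402  (c) BW = 2.354e+04 Hz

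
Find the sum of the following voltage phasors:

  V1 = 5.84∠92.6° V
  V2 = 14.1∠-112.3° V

Step 1 — Convert each phasor to rectangular form:
  V1 = 5.84·(cos(92.6°) + j·sin(92.6°)) = -0.2649 + j5.834 V
  V2 = 14.1·(cos(-112.3°) + j·sin(-112.3°)) = -5.35 - j13.05 V
Step 2 — Sum components: V_total = -5.615 - j7.211 V.
Step 3 — Convert to polar: |V_total| = 9.14 V, ∠V_total = -127.9°.

V_total = 9.14∠-127.9° V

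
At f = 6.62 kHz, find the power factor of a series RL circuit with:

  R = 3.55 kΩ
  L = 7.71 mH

Step 1 — Angular frequency: ω = 2π·f = 2π·6620 = 4.159e+04 rad/s.
Step 2 — Component impedances:
  R: Z = R = 3550 Ω
  L: Z = jωL = j·4.159e+04·0.00771 = 0 + j320.7 Ω
Step 3 — Series combination: Z_total = R + L = 3550 + j320.7 Ω = 3564∠5.2° Ω.
Step 4 — Power factor: PF = cos(φ) = Re(Z)/|Z| = 3550/3564.5 = 0.9959.
Step 5 — Type: Im(Z) = 320.7 ⇒ lagging (phase φ = 5.2°).

PF = 0.9959 (lagging, φ = 5.2°)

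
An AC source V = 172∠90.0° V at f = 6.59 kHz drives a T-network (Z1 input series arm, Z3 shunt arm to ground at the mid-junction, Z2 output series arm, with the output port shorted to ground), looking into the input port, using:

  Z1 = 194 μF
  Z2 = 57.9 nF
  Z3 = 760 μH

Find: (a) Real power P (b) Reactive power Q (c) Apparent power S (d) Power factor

Step 1 — Angular frequency: ω = 2π·f = 2π·6590 = 4.141e+04 rad/s.
Step 2 — Component impedances:
  Z1: Z = 1/(jωC) = -j/(ω·C) = 0 - j0.1245 Ω
  Z2: Z = 1/(jωC) = -j/(ω·C) = 0 - j417.1 Ω
  Z3: Z = jωL = j·4.141e+04·0.00076 = 0 + j31.47 Ω
Step 3 — With the output port shorted to ground, the output series arm Z2 runs from the junction to ground; the shunt arm Z3 also runs from the junction to ground. They appear in parallel: Z3 || Z2 = 0 + j34.04 Ω.
Step 4 — Series with input arm Z1: Z_in = Z1 + (Z3 || Z2) = 0 + j33.91 Ω = 33.91∠90.0° Ω.
Step 5 — Source phasor: V = 172∠90.0° V = 0 + j172 V.
Step 6 — Current: I = V / Z = 5.072 A = 5.072∠-0.0° A.
Step 7 — Complex power: S = V·I* = 0 + j872.4 VA.
Step 8 — Real power: P = Re(S) = 0 W.
Step 9 — Reactive power: Q = Im(S) = 872.4 VAR.
Step 10 — Apparent power: |S| = 872.4 VA.
Step 11 — Power factor: PF = P/|S| = 0 (lagging).

(a) P = 0 W  (b) Q = 872.4 VAR  (c) S = 872.4 VA  (d) PF = 0 (lagging)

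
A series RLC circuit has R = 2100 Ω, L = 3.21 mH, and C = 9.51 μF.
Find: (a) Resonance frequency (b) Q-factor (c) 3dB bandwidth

Step 1 — Resonance: ω₀ = 1/√(LC) = 1/√(0.00321·9.51e-06) = 5723 rad/s.
Step 2 — f₀ = ω₀/(2π) = 910.9 Hz.
Step 3 — Series Q: Q = ω₀L/R = 5723·0.00321/2100 = 0.008749.
Step 4 — Bandwidth: Δω = ω₀/Q = 6.542e+05 rad/s; BW = Δω/(2π) = 1.041e+05 Hz.

(a) f₀ = 910.9 Hz  (b) Q = 0.008749  (c) BW = 1.041e+05 Hz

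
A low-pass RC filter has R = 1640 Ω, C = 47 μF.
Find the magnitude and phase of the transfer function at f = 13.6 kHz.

Step 1 — Angular frequency: ω = 2π·1.36e+04 = 8.545e+04 rad/s.
Step 2 — Transfer function: H(jω) = 1/(1 + jωRC).
Step 3 — Denominator: 1 + jωRC = 1 + j·8.545e+04·1640·4.7e-05 = 1 + j6587.
Step 4 — H = 2.305e-08 - j0.0001518.
Step 5 — Magnitude: |H| = 0.0001518 (-76.4 dB); phase: φ = -90.0°.

|H| = 0.0001518 (-76.4 dB), φ = -90.0°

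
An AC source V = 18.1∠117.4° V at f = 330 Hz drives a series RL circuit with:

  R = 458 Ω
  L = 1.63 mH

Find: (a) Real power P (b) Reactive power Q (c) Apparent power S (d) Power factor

Step 1 — Angular frequency: ω = 2π·f = 2π·330 = 2073 rad/s.
Step 2 — Component impedances:
  R: Z = R = 458 Ω
  L: Z = jωL = j·2073·0.00163 = 0 + j3.38 Ω
Step 3 — Series combination: Z_total = R + L = 458 + j3.38 Ω = 458∠0.4° Ω.
Step 4 — Source phasor: V = 18.1∠117.4° V = -8.33 + j16.07 V.
Step 5 — Current: I = V / Z = -0.01793 + j0.03522 A = 0.03952∠117.0° A.
Step 6 — Complex power: S = V·I* = 0.7153 + j0.005278 VA.
Step 7 — Real power: P = Re(S) = 0.7153 W.
Step 8 — Reactive power: Q = Im(S) = 0.005278 VAR.
Step 9 — Apparent power: |S| = 0.7153 VA.
Step 10 — Power factor: PF = P/|S| = 1 (lagging).

(a) P = 0.7153 W  (b) Q = 0.005278 VAR  (c) S = 0.7153 VA  (d) PF = 1 (lagging)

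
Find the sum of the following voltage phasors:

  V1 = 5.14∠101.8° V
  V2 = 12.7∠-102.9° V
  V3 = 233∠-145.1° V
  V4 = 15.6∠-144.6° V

Step 1 — Convert each phasor to rectangular form:
  V1 = 5.14·(cos(101.8°) + j·sin(101.8°)) = -1.051 + j5.031 V
  V2 = 12.7·(cos(-102.9°) + j·sin(-102.9°)) = -2.835 - j12.38 V
  V3 = 233·(cos(-145.1°) + j·sin(-145.1°)) = -191.1 - j133.3 V
  V4 = 15.6·(cos(-144.6°) + j·sin(-144.6°)) = -12.72 - j9.037 V
Step 2 — Sum components: V_total = -207.7 - j149.7 V.
Step 3 — Convert to polar: |V_total| = 256 V, ∠V_total = -144.2°.

V_total = 256∠-144.2° V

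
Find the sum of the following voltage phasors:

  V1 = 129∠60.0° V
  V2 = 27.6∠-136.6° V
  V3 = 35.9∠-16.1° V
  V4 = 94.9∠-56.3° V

Step 1 — Convert each phasor to rectangular form:
  V1 = 129·(cos(60.0°) + j·sin(60.0°)) = 64.5 + j111.7 V
  V2 = 27.6·(cos(-136.6°) + j·sin(-136.6°)) = -20.05 - j18.96 V
  V3 = 35.9·(cos(-16.1°) + j·sin(-16.1°)) = 34.49 - j9.956 V
  V4 = 94.9·(cos(-56.3°) + j·sin(-56.3°)) = 52.65 - j78.95 V
Step 2 — Sum components: V_total = 131.6 + j3.846 V.
Step 3 — Convert to polar: |V_total| = 131.6 V, ∠V_total = 1.7°.

V_total = 131.6∠1.7° V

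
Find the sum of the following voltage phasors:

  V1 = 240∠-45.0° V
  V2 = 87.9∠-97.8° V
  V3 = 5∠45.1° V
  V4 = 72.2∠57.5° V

Step 1 — Convert each phasor to rectangular form:
  V1 = 240·(cos(-45.0°) + j·sin(-45.0°)) = 169.7 - j169.7 V
  V2 = 87.9·(cos(-97.8°) + j·sin(-97.8°)) = -11.93 - j87.09 V
  V3 = 5·(cos(45.1°) + j·sin(45.1°)) = 3.529 + j3.542 V
  V4 = 72.2·(cos(57.5°) + j·sin(57.5°)) = 38.79 + j60.89 V
Step 2 — Sum components: V_total = 200.1 - j192.4 V.
Step 3 — Convert to polar: |V_total| = 277.6 V, ∠V_total = -43.9°.

V_total = 277.6∠-43.9° V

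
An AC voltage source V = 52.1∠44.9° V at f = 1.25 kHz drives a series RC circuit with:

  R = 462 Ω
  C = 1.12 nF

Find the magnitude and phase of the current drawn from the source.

Step 1 — Angular frequency: ω = 2π·f = 2π·1250 = 7854 rad/s.
Step 2 — Component impedances:
  R: Z = R = 462 Ω
  C: Z = 1/(jωC) = -j/(ω·C) = 0 - j1.137e+05 Ω
Step 3 — Series combination: Z_total = R + C = 462 - j1.137e+05 Ω = 1.137e+05∠-89.8° Ω.
Step 4 — Source phasor: V = 52.1∠44.9° V = 36.9 + j36.78 V.
Step 5 — Ohm's law: I = V / Z_total = (36.9 + j36.78) / (462 - j1.137e+05) = -0.0003222 + j0.0003259 A.
Step 6 — Convert to polar: |I| = 0.0004583 A, ∠I = 134.7°.

I = 0.0004583∠134.7° A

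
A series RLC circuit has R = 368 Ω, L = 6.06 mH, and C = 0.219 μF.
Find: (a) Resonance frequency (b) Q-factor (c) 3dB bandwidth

Step 1 — Resonance condition Im(Z)=0 gives ω₀ = 1/√(LC).
Step 2 — ω₀ = 1/√(0.00606·2.19e-07) = 2.745e+04 rad/s.
Step 3 — f₀ = ω₀/(2π) = 4369 Hz.
Step 4 — Series Q: Q = ω₀L/R = 2.745e+04·0.00606/368 = 0.452.
Step 5 — 3dB bandwidth: Δω = ω₀/Q = 6.073e+04 rad/s; BW = Δω/(2π) = 9665 Hz.

(a) f₀ = 4369 Hz  (b) Q = 0.452  (c) BW = 9665 Hz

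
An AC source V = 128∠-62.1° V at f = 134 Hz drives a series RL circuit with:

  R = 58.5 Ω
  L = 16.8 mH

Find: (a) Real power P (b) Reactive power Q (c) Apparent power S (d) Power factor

Step 1 — Angular frequency: ω = 2π·f = 2π·134 = 841.9 rad/s.
Step 2 — Component impedances:
  R: Z = R = 58.5 Ω
  L: Z = jωL = j·841.9·0.0168 = 0 + j14.14 Ω
Step 3 — Series combination: Z_total = R + L = 58.5 + j14.14 Ω = 60.19∠13.6° Ω.
Step 4 — Source phasor: V = 128∠-62.1° V = 59.9 - j113.1 V.
Step 5 — Current: I = V / Z = 0.5256 - j2.061 A = 2.127∠-75.7° A.
Step 6 — Complex power: S = V·I* = 264.6 + j63.98 VA.
Step 7 — Real power: P = Re(S) = 264.6 W.
Step 8 — Reactive power: Q = Im(S) = 63.98 VAR.
Step 9 — Apparent power: |S| = 272.2 VA.
Step 10 — Power factor: PF = P/|S| = 0.972 (lagging).

(a) P = 264.6 W  (b) Q = 63.98 VAR  (c) S = 272.2 VA  (d) PF = 0.972 (lagging)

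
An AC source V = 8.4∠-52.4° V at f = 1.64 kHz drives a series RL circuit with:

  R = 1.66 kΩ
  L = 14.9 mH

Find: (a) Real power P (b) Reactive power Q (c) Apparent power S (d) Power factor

Step 1 — Angular frequency: ω = 2π·f = 2π·1640 = 1.03e+04 rad/s.
Step 2 — Component impedances:
  R: Z = R = 1660 Ω
  L: Z = jωL = j·1.03e+04·0.0149 = 0 + j153.5 Ω
Step 3 — Series combination: Z_total = R + L = 1660 + j153.5 Ω = 1667∠5.3° Ω.
Step 4 — Source phasor: V = 8.4∠-52.4° V = 5.125 - j6.655 V.
Step 5 — Current: I = V / Z = 0.002694 - j0.004258 A = 0.005039∠-57.7° A.
Step 6 — Complex power: S = V·I* = 0.04215 + j0.003898 VA.
Step 7 — Real power: P = Re(S) = 0.04215 W.
Step 8 — Reactive power: Q = Im(S) = 0.003898 VAR.
Step 9 — Apparent power: |S| = 0.04233 VA.
Step 10 — Power factor: PF = P/|S| = 0.9957 (lagging).

(a) P = 0.04215 W  (b) Q = 0.003898 VAR  (c) S = 0.04233 VA  (d) PF = 0.9957 (lagging)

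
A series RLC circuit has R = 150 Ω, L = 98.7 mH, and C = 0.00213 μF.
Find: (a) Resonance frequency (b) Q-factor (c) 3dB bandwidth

Step 1 — Resonance: ω₀ = 1/√(LC) = 1/√(0.0987·2.13e-09) = 6.897e+04 rad/s.
Step 2 — f₀ = ω₀/(2π) = 1.098e+04 Hz.
Step 3 — Series Q: Q = ω₀L/R = 6.897e+04·0.0987/150 = 45.38.
Step 4 — Bandwidth: Δω = ω₀/Q = 1520 rad/s; BW = Δω/(2π) = 241.9 Hz.

(a) f₀ = 1.098e+04 Hz  (b) Q = 45.38  (c) BW = 241.9 Hz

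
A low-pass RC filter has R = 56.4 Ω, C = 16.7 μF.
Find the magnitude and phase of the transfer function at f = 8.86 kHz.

Step 1 — Angular frequency: ω = 2π·8860 = 5.567e+04 rad/s.
Step 2 — Transfer function: H(jω) = 1/(1 + jωRC).
Step 3 — Denominator: 1 + jωRC = 1 + j·5.567e+04·56.4·1.67e-05 = 1 + j52.43.
Step 4 — H = 0.0003636 - j0.01906.
Step 5 — Magnitude: |H| = 0.01907 (-34.4 dB); phase: φ = -88.9°.

|H| = 0.01907 (-34.4 dB), φ = -88.9°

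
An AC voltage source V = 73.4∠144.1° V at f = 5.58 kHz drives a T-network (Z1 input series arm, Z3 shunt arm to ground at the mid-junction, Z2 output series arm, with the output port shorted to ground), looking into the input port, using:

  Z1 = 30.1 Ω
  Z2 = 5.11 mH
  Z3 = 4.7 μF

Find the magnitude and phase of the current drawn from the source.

Step 1 — Angular frequency: ω = 2π·f = 2π·5580 = 3.506e+04 rad/s.
Step 2 — Component impedances:
  Z1: Z = R = 30.1 Ω
  Z2: Z = jωL = j·3.506e+04·0.00511 = 0 + j179.2 Ω
  Z3: Z = 1/(jωC) = -j/(ω·C) = 0 - j6.069 Ω
Step 3 — With the output port shorted to ground, the output series arm Z2 runs from the junction to ground; the shunt arm Z3 also runs from the junction to ground. They appear in parallel: Z3 || Z2 = 0 - j6.281 Ω.
Step 4 — Series with input arm Z1: Z_in = Z1 + (Z3 || Z2) = 30.1 - j6.281 Ω = 30.75∠-11.8° Ω.
Step 5 — Source phasor: V = 73.4∠144.1° V = -59.46 + j43.04 V.
Step 6 — Ohm's law: I = V / Z_total = (-59.46 + j43.04) / (30.1 - j6.281) = -2.179 + j0.9752 A.
Step 7 — Convert to polar: |I| = 2.387 A, ∠I = 155.9°.

I = 2.387∠155.9° A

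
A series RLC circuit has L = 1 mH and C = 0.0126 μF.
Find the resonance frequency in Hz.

Step 1 — Resonance condition Im(Z)=0 gives ω₀ = 1/√(LC).
Step 2 — ω₀ = 1/√(0.001·1.26e-08) = 2.817e+05 rad/s.
Step 3 — f₀ = ω₀/(2π) = 4.484e+04 Hz.

f₀ = 4.484e+04 Hz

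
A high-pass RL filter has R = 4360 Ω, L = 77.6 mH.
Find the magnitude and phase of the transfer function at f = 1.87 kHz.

Step 1 — Angular frequency: ω = 2π·1870 = 1.175e+04 rad/s.
Step 2 — Transfer function: H(jω) = jωL/(R + jωL).
Step 3 — Numerator jωL = j·911.8; denominator R + jωL = 4360 + j911.8.
Step 4 — H = 0.0419 + j0.2004.
Step 5 — Magnitude: |H| = 0.2047 (-13.8 dB); phase: φ = 78.2°.

|H| = 0.2047 (-13.8 dB), φ = 78.2°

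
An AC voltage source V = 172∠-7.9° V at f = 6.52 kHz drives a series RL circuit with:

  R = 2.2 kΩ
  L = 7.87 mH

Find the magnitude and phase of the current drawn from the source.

Step 1 — Angular frequency: ω = 2π·f = 2π·6520 = 4.097e+04 rad/s.
Step 2 — Component impedances:
  R: Z = R = 2200 Ω
  L: Z = jωL = j·4.097e+04·0.00787 = 0 + j322.4 Ω
Step 3 — Series combination: Z_total = R + L = 2200 + j322.4 Ω = 2223∠8.3° Ω.
Step 4 — Source phasor: V = 172∠-7.9° V = 170.4 - j23.64 V.
Step 5 — Ohm's law: I = V / Z_total = (170.4 - j23.64) / (2200 + j322.4) = 0.07427 - j0.02163 A.
Step 6 — Convert to polar: |I| = 0.07736 A, ∠I = -16.2°.

I = 0.07736∠-16.2° A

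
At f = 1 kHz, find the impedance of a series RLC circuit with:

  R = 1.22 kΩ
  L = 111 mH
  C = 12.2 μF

Step 1 — Angular frequency: ω = 2π·f = 2π·1000 = 6283 rad/s.
Step 2 — Component impedances:
  R: Z = R = 1220 Ω
  L: Z = jωL = j·6283·0.111 = 0 + j697.4 Ω
  C: Z = 1/(jωC) = -j/(ω·C) = 0 - j13.05 Ω
Step 3 — Series combination: Z_total = R + L + C = 1220 + j684.4 Ω = 1399∠29.3° Ω.

Z = 1220 + j684.4 Ω = 1399∠29.3° Ω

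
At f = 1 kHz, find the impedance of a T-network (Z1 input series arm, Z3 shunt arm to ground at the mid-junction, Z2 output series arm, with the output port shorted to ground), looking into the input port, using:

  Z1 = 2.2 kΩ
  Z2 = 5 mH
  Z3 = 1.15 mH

Step 1 — Angular frequency: ω = 2π·f = 2π·1000 = 6283 rad/s.
Step 2 — Component impedances:
  Z1: Z = R = 2200 Ω
  Z2: Z = jωL = j·6283·0.005 = 0 + j31.42 Ω
  Z3: Z = jωL = j·6283·0.00115 = 0 + j7.226 Ω
Step 3 — With the output port shorted to ground, the output series arm Z2 runs from the junction to ground; the shunt arm Z3 also runs from the junction to ground. They appear in parallel: Z3 || Z2 = 0 + j5.875 Ω.
Step 4 — Series with input arm Z1: Z_in = Z1 + (Z3 || Z2) = 2200 + j5.875 Ω = 2200∠0.2° Ω.

Z = 2200 + j5.875 Ω = 2200∠0.2° Ω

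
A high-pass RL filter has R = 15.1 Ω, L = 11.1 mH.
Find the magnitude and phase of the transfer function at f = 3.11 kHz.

Step 1 — Angular frequency: ω = 2π·3110 = 1.954e+04 rad/s.
Step 2 — Transfer function: H(jω) = jωL/(R + jωL).
Step 3 — Numerator jωL = j·216.9; denominator R + jωL = 15.1 + j216.9.
Step 4 — H = 0.9952 + j0.06928.
Step 5 — Magnitude: |H| = 0.9976 (-0.0 dB); phase: φ = 4.0°.

|H| = 0.9976 (-0.0 dB), φ = 4.0°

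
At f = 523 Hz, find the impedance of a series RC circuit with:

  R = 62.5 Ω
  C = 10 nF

Step 1 — Angular frequency: ω = 2π·f = 2π·523 = 3286 rad/s.
Step 2 — Component impedances:
  R: Z = R = 62.5 Ω
  C: Z = 1/(jωC) = -j/(ω·C) = 0 - j3.043e+04 Ω
Step 3 — Series combination: Z_total = R + C = 62.5 - j3.043e+04 Ω = 3.043e+04∠-89.9° Ω.

Z = 62.5 - j3.043e+04 Ω = 3.043e+04∠-89.9° Ω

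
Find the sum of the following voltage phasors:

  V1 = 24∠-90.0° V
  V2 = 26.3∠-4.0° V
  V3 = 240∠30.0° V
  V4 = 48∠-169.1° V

Step 1 — Convert each phasor to rectangular form:
  V1 = 24·(cos(-90.0°) + j·sin(-90.0°)) = 0 - j24 V
  V2 = 26.3·(cos(-4.0°) + j·sin(-4.0°)) = 26.24 - j1.835 V
  V3 = 240·(cos(30.0°) + j·sin(30.0°)) = 207.8 + j120 V
  V4 = 48·(cos(-169.1°) + j·sin(-169.1°)) = -47.13 - j9.077 V
Step 2 — Sum components: V_total = 186.9 + j85.09 V.
Step 3 — Convert to polar: |V_total| = 205.4 V, ∠V_total = 24.5°.

V_total = 205.4∠24.5° V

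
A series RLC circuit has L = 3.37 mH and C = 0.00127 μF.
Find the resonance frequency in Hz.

Step 1 — Resonance condition Im(Z)=0 gives ω₀ = 1/√(LC).
Step 2 — ω₀ = 1/√(0.00337·1.27e-09) = 4.834e+05 rad/s.
Step 3 — f₀ = ω₀/(2π) = 7.693e+04 Hz.

f₀ = 7.693e+04 Hz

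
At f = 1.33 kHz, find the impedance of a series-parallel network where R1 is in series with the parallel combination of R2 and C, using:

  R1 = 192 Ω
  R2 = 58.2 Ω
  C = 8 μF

Step 1 — Angular frequency: ω = 2π·f = 2π·1330 = 8357 rad/s.
Step 2 — Component impedances:
  R1: Z = R = 192 Ω
  R2: Z = R = 58.2 Ω
  C: Z = 1/(jωC) = -j/(ω·C) = 0 - j14.96 Ω
Step 3 — Parallel branch: R2 || C = 1/(1/R2 + 1/C) = 3.606 - j14.03 Ω.
Step 4 — Series with R1: Z_total = R1 + (R2 || C) = 195.6 - j14.03 Ω = 196.1∠-4.1° Ω.

Z = 195.6 - j14.03 Ω = 196.1∠-4.1° Ω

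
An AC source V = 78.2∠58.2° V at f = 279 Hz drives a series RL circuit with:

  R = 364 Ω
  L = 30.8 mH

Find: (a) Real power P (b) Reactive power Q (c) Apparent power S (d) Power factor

Step 1 — Angular frequency: ω = 2π·f = 2π·279 = 1753 rad/s.
Step 2 — Component impedances:
  R: Z = R = 364 Ω
  L: Z = jωL = j·1753·0.0308 = 0 + j53.99 Ω
Step 3 — Series combination: Z_total = R + L = 364 + j53.99 Ω = 368∠8.4° Ω.
Step 4 — Source phasor: V = 78.2∠58.2° V = 41.21 + j66.46 V.
Step 5 — Current: I = V / Z = 0.1373 + j0.1622 A = 0.2125∠49.8° A.
Step 6 — Complex power: S = V·I* = 16.44 + j2.438 VA.
Step 7 — Real power: P = Re(S) = 16.44 W.
Step 8 — Reactive power: Q = Im(S) = 2.438 VAR.
Step 9 — Apparent power: |S| = 16.62 VA.
Step 10 — Power factor: PF = P/|S| = 0.9892 (lagging).

(a) P = 16.44 W  (b) Q = 2.438 VAR  (c) S = 16.62 VA  (d) PF = 0.9892 (lagging)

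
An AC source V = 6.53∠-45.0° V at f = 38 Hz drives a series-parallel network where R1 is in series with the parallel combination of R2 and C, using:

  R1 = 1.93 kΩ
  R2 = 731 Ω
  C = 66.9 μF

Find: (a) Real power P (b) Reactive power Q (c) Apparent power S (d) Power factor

Step 1 — Angular frequency: ω = 2π·f = 2π·38 = 238.8 rad/s.
Step 2 — Component impedances:
  R1: Z = R = 1930 Ω
  R2: Z = R = 731 Ω
  C: Z = 1/(jωC) = -j/(ω·C) = 0 - j62.61 Ω
Step 3 — Parallel branch: R2 || C = 1/(1/R2 + 1/C) = 5.323 - j62.15 Ω.
Step 4 — Series with R1: Z_total = R1 + (R2 || C) = 1935 - j62.15 Ω = 1936∠-1.8° Ω.
Step 5 — Source phasor: V = 6.53∠-45.0° V = 4.617 - j4.617 V.
Step 6 — Current: I = V / Z = 0.00246 - j0.002307 A = 0.003372∠-43.2° A.
Step 7 — Complex power: S = V·I* = 0.02201 - j0.0007068 VA.
Step 8 — Real power: P = Re(S) = 0.02201 W.
Step 9 — Reactive power: Q = Im(S) = -0.0007068 VAR.
Step 10 — Apparent power: |S| = 0.02202 VA.
Step 11 — Power factor: PF = P/|S| = 0.9995 (leading).

(a) P = 0.02201 W  (b) Q = -0.0007068 VAR  (c) S = 0.02202 VA  (d) PF = 0.9995 (leading)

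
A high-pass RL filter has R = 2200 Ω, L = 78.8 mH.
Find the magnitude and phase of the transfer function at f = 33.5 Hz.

Step 1 — Angular frequency: ω = 2π·33.5 = 210.5 rad/s.
Step 2 — Transfer function: H(jω) = jωL/(R + jωL).
Step 3 — Numerator jωL = j·16.59; denominator R + jωL = 2200 + j16.59.
Step 4 — H = 5.684e-05 + j0.007539.
Step 5 — Magnitude: |H| = 0.007539 (-42.5 dB); phase: φ = 89.6°.

|H| = 0.007539 (-42.5 dB), φ = 89.6°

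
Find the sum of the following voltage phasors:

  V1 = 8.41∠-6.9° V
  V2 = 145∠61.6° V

Step 1 — Convert each phasor to rectangular form:
  V1 = 8.41·(cos(-6.9°) + j·sin(-6.9°)) = 8.349 - j1.01 V
  V2 = 145·(cos(61.6°) + j·sin(61.6°)) = 68.97 + j127.5 V
Step 2 — Sum components: V_total = 77.31 + j126.5 V.
Step 3 — Convert to polar: |V_total| = 148.3 V, ∠V_total = 58.6°.

V_total = 148.3∠58.6° V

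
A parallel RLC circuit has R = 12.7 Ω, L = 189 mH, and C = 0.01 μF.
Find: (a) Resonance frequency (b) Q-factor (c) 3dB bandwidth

Step 1 — Resonance: ω₀ = 1/√(LC) = 1/√(0.189·1e-08) = 2.3e+04 rad/s.
Step 2 — f₀ = ω₀/(2π) = 3661 Hz.
Step 3 — Parallel Q: Q = R/(ω₀L) = 12.7/(2.3e+04·0.189) = 0.002921.
Step 4 — Bandwidth: Δω = ω₀/Q = 7.874e+06 rad/s; BW = Δω/(2π) = 1.253e+06 Hz.

(a) f₀ = 3661 Hz  (b) Q = 0.002921  (c) BW = 1.253e+06 Hz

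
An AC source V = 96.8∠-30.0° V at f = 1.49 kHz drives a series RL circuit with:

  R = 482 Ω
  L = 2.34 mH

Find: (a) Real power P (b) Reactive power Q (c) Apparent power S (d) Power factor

Step 1 — Angular frequency: ω = 2π·f = 2π·1490 = 9362 rad/s.
Step 2 — Component impedances:
  R: Z = R = 482 Ω
  L: Z = jωL = j·9362·0.00234 = 0 + j21.91 Ω
Step 3 — Series combination: Z_total = R + L = 482 + j21.91 Ω = 482.5∠2.6° Ω.
Step 4 — Source phasor: V = 96.8∠-30.0° V = 83.83 - j48.4 V.
Step 5 — Current: I = V / Z = 0.169 - j0.1081 A = 0.2006∠-32.6° A.
Step 6 — Complex power: S = V·I* = 19.4 + j0.8817 VA.
Step 7 — Real power: P = Re(S) = 19.4 W.
Step 8 — Reactive power: Q = Im(S) = 0.8817 VAR.
Step 9 — Apparent power: |S| = 19.42 VA.
Step 10 — Power factor: PF = P/|S| = 0.999 (lagging).

(a) P = 19.4 W  (b) Q = 0.8817 VAR  (c) S = 19.42 VA  (d) PF = 0.999 (lagging)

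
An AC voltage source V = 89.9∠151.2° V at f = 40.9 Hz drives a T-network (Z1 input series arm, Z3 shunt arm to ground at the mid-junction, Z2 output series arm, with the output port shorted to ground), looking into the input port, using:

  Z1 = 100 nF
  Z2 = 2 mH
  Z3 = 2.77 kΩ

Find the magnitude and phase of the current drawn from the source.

Step 1 — Angular frequency: ω = 2π·f = 2π·40.9 = 257 rad/s.
Step 2 — Component impedances:
  Z1: Z = 1/(jωC) = -j/(ω·C) = 0 - j3.891e+04 Ω
  Z2: Z = jωL = j·257·0.002 = 0 + j0.514 Ω
  Z3: Z = R = 2770 Ω
Step 3 — With the output port shorted to ground, the output series arm Z2 runs from the junction to ground; the shunt arm Z3 also runs from the junction to ground. They appear in parallel: Z3 || Z2 = 9.536e-05 + j0.514 Ω.
Step 4 — Series with input arm Z1: Z_in = Z1 + (Z3 || Z2) = 9.536e-05 - j3.891e+04 Ω = 3.891e+04∠-90.0° Ω.
Step 5 — Source phasor: V = 89.9∠151.2° V = -78.78 + j43.31 V.
Step 6 — Ohm's law: I = V / Z_total = (-78.78 + j43.31) / (9.536e-05 - j3.891e+04) = -0.001113 - j0.002025 A.
Step 7 — Convert to polar: |I| = 0.00231 A, ∠I = -118.8°.

I = 0.00231∠-118.8° A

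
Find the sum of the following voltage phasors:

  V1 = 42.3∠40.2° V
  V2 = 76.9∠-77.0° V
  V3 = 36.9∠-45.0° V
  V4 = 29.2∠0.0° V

Step 1 — Convert each phasor to rectangular form:
  V1 = 42.3·(cos(40.2°) + j·sin(40.2°)) = 32.31 + j27.3 V
  V2 = 76.9·(cos(-77.0°) + j·sin(-77.0°)) = 17.3 - j74.93 V
  V3 = 36.9·(cos(-45.0°) + j·sin(-45.0°)) = 26.09 - j26.09 V
  V4 = 29.2·(cos(0.0°) + j·sin(0.0°)) = 29.2 V
Step 2 — Sum components: V_total = 104.9 - j73.72 V.
Step 3 — Convert to polar: |V_total| = 128.2 V, ∠V_total = -35.1°.

V_total = 128.2∠-35.1° V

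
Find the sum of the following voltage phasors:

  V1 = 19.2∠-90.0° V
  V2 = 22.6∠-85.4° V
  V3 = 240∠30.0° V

Step 1 — Convert each phasor to rectangular form:
  V1 = 19.2·(cos(-90.0°) + j·sin(-90.0°)) = 0 - j19.2 V
  V2 = 22.6·(cos(-85.4°) + j·sin(-85.4°)) = 1.812 - j22.53 V
  V3 = 240·(cos(30.0°) + j·sin(30.0°)) = 207.8 + j120 V
Step 2 — Sum components: V_total = 209.7 + j78.27 V.
Step 3 — Convert to polar: |V_total| = 223.8 V, ∠V_total = 20.5°.

V_total = 223.8∠20.5° V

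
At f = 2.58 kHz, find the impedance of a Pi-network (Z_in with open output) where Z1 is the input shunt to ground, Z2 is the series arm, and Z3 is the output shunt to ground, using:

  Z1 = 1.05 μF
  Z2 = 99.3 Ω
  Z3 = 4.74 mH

Step 1 — Angular frequency: ω = 2π·f = 2π·2580 = 1.621e+04 rad/s.
Step 2 — Component impedances:
  Z1: Z = 1/(jωC) = -j/(ω·C) = 0 - j58.75 Ω
  Z2: Z = R = 99.3 Ω
  Z3: Z = jωL = j·1.621e+04·0.00474 = 0 + j76.84 Ω
Step 3 — With open output, the series arm Z2 and the output shunt Z3 appear in series to ground: Z2 + Z3 = 99.3 + j76.84 Ω.
Step 4 — Parallel with input shunt Z1: Z_in = Z1 || (Z2 + Z3) = 33.64 - j64.88 Ω = 73.08∠-62.6° Ω.

Z = 33.64 - j64.88 Ω = 73.08∠-62.6° Ω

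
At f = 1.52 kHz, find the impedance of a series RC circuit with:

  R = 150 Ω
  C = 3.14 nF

Step 1 — Angular frequency: ω = 2π·f = 2π·1520 = 9550 rad/s.
Step 2 — Component impedances:
  R: Z = R = 150 Ω
  C: Z = 1/(jωC) = -j/(ω·C) = 0 - j3.335e+04 Ω
Step 3 — Series combination: Z_total = R + C = 150 - j3.335e+04 Ω = 3.335e+04∠-89.7° Ω.

Z = 150 - j3.335e+04 Ω = 3.335e+04∠-89.7° Ω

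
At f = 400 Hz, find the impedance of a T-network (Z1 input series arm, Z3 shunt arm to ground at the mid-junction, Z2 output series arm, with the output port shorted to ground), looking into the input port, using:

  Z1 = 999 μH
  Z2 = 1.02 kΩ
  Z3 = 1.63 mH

Step 1 — Angular frequency: ω = 2π·f = 2π·400 = 2513 rad/s.
Step 2 — Component impedances:
  Z1: Z = jωL = j·2513·0.000999 = 0 + j2.511 Ω
  Z2: Z = R = 1020 Ω
  Z3: Z = jωL = j·2513·0.00163 = 0 + j4.097 Ω
Step 3 — With the output port shorted to ground, the output series arm Z2 runs from the junction to ground; the shunt arm Z3 also runs from the junction to ground. They appear in parallel: Z3 || Z2 = 0.01645 + j4.097 Ω.
Step 4 — Series with input arm Z1: Z_in = Z1 + (Z3 || Z2) = 0.01645 + j6.607 Ω = 6.607∠89.9° Ω.

Z = 0.01645 + j6.607 Ω = 6.607∠89.9° Ω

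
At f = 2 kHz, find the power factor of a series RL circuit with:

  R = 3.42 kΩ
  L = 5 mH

Step 1 — Angular frequency: ω = 2π·f = 2π·2000 = 1.257e+04 rad/s.
Step 2 — Component impedances:
  R: Z = R = 3420 Ω
  L: Z = jωL = j·1.257e+04·0.005 = 0 + j62.83 Ω
Step 3 — Series combination: Z_total = R + L = 3420 + j62.83 Ω = 3421∠1.1° Ω.
Step 4 — Power factor: PF = cos(φ) = Re(Z)/|Z| = 3420/3420.6 = 0.9998.
Step 5 — Type: Im(Z) = 62.83 ⇒ lagging (phase φ = 1.1°).

PF = 0.9998 (lagging, φ = 1.1°)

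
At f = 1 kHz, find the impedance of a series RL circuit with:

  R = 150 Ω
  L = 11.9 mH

Step 1 — Angular frequency: ω = 2π·f = 2π·1000 = 6283 rad/s.
Step 2 — Component impedances:
  R: Z = R = 150 Ω
  L: Z = jωL = j·6283·0.0119 = 0 + j74.77 Ω
Step 3 — Series combination: Z_total = R + L = 150 + j74.77 Ω = 167.6∠26.5° Ω.

Z = 150 + j74.77 Ω = 167.6∠26.5° Ω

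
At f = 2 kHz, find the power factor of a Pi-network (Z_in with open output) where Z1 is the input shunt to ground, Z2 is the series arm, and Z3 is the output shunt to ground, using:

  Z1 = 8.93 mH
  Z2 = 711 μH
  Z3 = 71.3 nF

Step 1 — Angular frequency: ω = 2π·f = 2π·2000 = 1.257e+04 rad/s.
Step 2 — Component impedances:
  Z1: Z = jωL = j·1.257e+04·0.00893 = 0 + j112.2 Ω
  Z2: Z = jωL = j·1.257e+04·0.000711 = 0 + j8.935 Ω
  Z3: Z = 1/(jωC) = -j/(ω·C) = 0 - j1116 Ω
Step 3 — With open output, the series arm Z2 and the output shunt Z3 appear in series to ground: Z2 + Z3 = 0 - j1107 Ω.
Step 4 — Parallel with input shunt Z1: Z_in = Z1 || (Z2 + Z3) = 0 + j124.9 Ω = 124.9∠90.0° Ω.
Step 5 — Power factor: PF = cos(φ) = Re(Z)/|Z| = -0/124.9 = -0.
Step 6 — Type: Im(Z) = 124.9 ⇒ lagging (phase φ = 90.0°).

PF = -0 (lagging, φ = 90.0°)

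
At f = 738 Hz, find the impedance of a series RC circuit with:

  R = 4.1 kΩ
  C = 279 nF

Step 1 — Angular frequency: ω = 2π·f = 2π·738 = 4637 rad/s.
Step 2 — Component impedances:
  R: Z = R = 4100 Ω
  C: Z = 1/(jωC) = -j/(ω·C) = 0 - j773 Ω
Step 3 — Series combination: Z_total = R + C = 4100 - j773 Ω = 4172∠-10.7° Ω.

Z = 4100 - j773 Ω = 4172∠-10.7° Ω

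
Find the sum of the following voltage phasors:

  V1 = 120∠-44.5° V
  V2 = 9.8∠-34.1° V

Step 1 — Convert each phasor to rectangular form:
  V1 = 120·(cos(-44.5°) + j·sin(-44.5°)) = 85.59 - j84.11 V
  V2 = 9.8·(cos(-34.1°) + j·sin(-34.1°)) = 8.115 - j5.494 V
Step 2 — Sum components: V_total = 93.71 - j89.6 V.
Step 3 — Convert to polar: |V_total| = 129.7 V, ∠V_total = -43.7°.

V_total = 129.7∠-43.7° V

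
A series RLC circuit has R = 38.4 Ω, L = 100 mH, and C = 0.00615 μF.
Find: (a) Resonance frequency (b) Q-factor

Step 1 — Resonance condition Im(Z)=0 gives ω₀ = 1/√(LC).
Step 2 — ω₀ = 1/√(0.1·6.15e-09) = 4.032e+04 rad/s.
Step 3 — f₀ = ω₀/(2π) = 6418 Hz.
Step 4 — Series Q: Q = ω₀L/R = 4.032e+04·0.1/38.4 = 105.

(a) f₀ = 6418 Hz  (b) Q = 105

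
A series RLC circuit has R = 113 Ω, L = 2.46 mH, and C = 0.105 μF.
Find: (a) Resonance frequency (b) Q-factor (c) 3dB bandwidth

Step 1 — Resonance: ω₀ = 1/√(LC) = 1/√(0.00246·1.05e-07) = 6.222e+04 rad/s.
Step 2 — f₀ = ω₀/(2π) = 9903 Hz.
Step 3 — Series Q: Q = ω₀L/R = 6.222e+04·0.00246/113 = 1.355.
Step 4 — Bandwidth: Δω = ω₀/Q = 4.593e+04 rad/s; BW = Δω/(2π) = 7311 Hz.

(a) f₀ = 9903 Hz  (b) Q = 1.355  (c) BW = 7311 Hz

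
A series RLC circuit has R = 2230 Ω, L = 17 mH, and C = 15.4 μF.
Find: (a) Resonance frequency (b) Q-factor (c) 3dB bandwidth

Step 1 — Resonance: ω₀ = 1/√(LC) = 1/√(0.017·1.54e-05) = 1954 rad/s.
Step 2 — f₀ = ω₀/(2π) = 311.1 Hz.
Step 3 — Series Q: Q = ω₀L/R = 1954·0.017/2230 = 0.0149.
Step 4 — Bandwidth: Δω = ω₀/Q = 1.312e+05 rad/s; BW = Δω/(2π) = 2.088e+04 Hz.

(a) f₀ = 311.1 Hz  (b) Q = 0.0149  (c) BW = 2.088e+04 Hz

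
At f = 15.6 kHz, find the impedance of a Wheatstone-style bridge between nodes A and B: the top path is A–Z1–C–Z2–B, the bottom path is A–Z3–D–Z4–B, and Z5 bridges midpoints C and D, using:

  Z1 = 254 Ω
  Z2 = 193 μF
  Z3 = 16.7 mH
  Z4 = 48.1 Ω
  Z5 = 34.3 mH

Step 1 — Angular frequency: ω = 2π·f = 2π·1.56e+04 = 9.802e+04 rad/s.
Step 2 — Component impedances:
  Z1: Z = R = 254 Ω
  Z2: Z = 1/(jωC) = -j/(ω·C) = 0 - j0.05286 Ω
  Z3: Z = jωL = j·9.802e+04·0.0167 = 0 + j1637 Ω
  Z4: Z = R = 48.1 Ω
  Z5: Z = jωL = j·9.802e+04·0.0343 = 0 + j3362 Ω
Step 3 — Bridge requires nodal analysis (the Z5 bridge couples midpoints C and D, so the two paths cannot be reduced to a simple series/parallel combination). Setting node B to ground and injecting 1 A at node A, the 3-node admittance system at A, C, D solves to V_A = Z_AB = 247 + j38.05 Ω = 249.9∠8.8° Ω.

Z = 247 + j38.05 Ω = 249.9∠8.8° Ω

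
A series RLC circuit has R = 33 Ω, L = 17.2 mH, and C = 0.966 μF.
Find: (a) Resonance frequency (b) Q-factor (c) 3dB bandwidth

Step 1 — Resonance: ω₀ = 1/√(LC) = 1/√(0.0172·9.66e-07) = 7758 rad/s.
Step 2 — f₀ = ω₀/(2π) = 1235 Hz.
Step 3 — Series Q: Q = ω₀L/R = 7758·0.0172/33 = 4.044.
Step 4 — Bandwidth: Δω = ω₀/Q = 1919 rad/s; BW = Δω/(2π) = 305.4 Hz.

(a) f₀ = 1235 Hz  (b) Q = 4.044  (c) BW = 305.4 Hz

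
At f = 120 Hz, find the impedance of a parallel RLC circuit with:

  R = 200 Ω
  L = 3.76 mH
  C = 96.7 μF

Step 1 — Angular frequency: ω = 2π·f = 2π·120 = 754 rad/s.
Step 2 — Component impedances:
  R: Z = R = 200 Ω
  L: Z = jωL = j·754·0.00376 = 0 + j2.835 Ω
  C: Z = 1/(jωC) = -j/(ω·C) = 0 - j13.72 Ω
Step 3 — Parallel combination: 1/Z_total = 1/R + 1/L + 1/C; Z_total = 0.06383 + j3.572 Ω = 3.573∠89.0° Ω.

Z = 0.06383 + j3.572 Ω = 3.573∠89.0° Ω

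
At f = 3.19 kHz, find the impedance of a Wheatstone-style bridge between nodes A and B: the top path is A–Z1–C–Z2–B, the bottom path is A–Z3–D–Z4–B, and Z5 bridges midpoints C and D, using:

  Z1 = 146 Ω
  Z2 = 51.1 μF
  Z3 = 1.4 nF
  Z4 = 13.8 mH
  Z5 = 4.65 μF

Step 1 — Angular frequency: ω = 2π·f = 2π·3190 = 2.004e+04 rad/s.
Step 2 — Component impedances:
  Z1: Z = R = 146 Ω
  Z2: Z = 1/(jωC) = -j/(ω·C) = 0 - j0.9764 Ω
  Z3: Z = 1/(jωC) = -j/(ω·C) = 0 - j3.564e+04 Ω
  Z4: Z = jωL = j·2.004e+04·0.0138 = 0 + j276.6 Ω
  Z5: Z = 1/(jωC) = -j/(ω·C) = 0 - j10.73 Ω
Step 3 — Bridge requires nodal analysis (the Z5 bridge couples midpoints C and D, so the two paths cannot be reduced to a simple series/parallel combination). Setting node B to ground and injecting 1 A at node A, the 3-node admittance system at A, C, D solves to V_A = Z_AB = 146 - j1.578 Ω = 146∠-0.6° Ω.

Z = 146 - j1.578 Ω = 146∠-0.6° Ω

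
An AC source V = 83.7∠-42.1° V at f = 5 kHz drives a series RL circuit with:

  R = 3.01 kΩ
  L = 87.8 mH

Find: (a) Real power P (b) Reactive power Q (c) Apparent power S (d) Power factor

Step 1 — Angular frequency: ω = 2π·f = 2π·5000 = 3.142e+04 rad/s.
Step 2 — Component impedances:
  R: Z = R = 3010 Ω
  L: Z = jωL = j·3.142e+04·0.0878 = 0 + j2758 Ω
Step 3 — Series combination: Z_total = R + L = 3010 + j2758 Ω = 4083∠42.5° Ω.
Step 4 — Source phasor: V = 83.7∠-42.1° V = 62.1 - j56.11 V.
Step 5 — Current: I = V / Z = 0.001929 - j0.02041 A = 0.0205∠-84.6° A.
Step 6 — Complex power: S = V·I* = 1.265 + j1.159 VA.
Step 7 — Real power: P = Re(S) = 1.265 W.
Step 8 — Reactive power: Q = Im(S) = 1.159 VAR.
Step 9 — Apparent power: |S| = 1.716 VA.
Step 10 — Power factor: PF = P/|S| = 0.7373 (lagging).

(a) P = 1.265 W  (b) Q = 1.159 VAR  (c) S = 1.716 VA  (d) PF = 0.7373 (lagging)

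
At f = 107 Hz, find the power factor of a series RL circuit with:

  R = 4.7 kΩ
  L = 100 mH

Step 1 — Angular frequency: ω = 2π·f = 2π·107 = 672.3 rad/s.
Step 2 — Component impedances:
  R: Z = R = 4700 Ω
  L: Z = jωL = j·672.3·0.1 = 0 + j67.23 Ω
Step 3 — Series combination: Z_total = R + L = 4700 + j67.23 Ω = 4700∠0.8° Ω.
Step 4 — Power factor: PF = cos(φ) = Re(Z)/|Z| = 4700/4700.5 = 0.9999.
Step 5 — Type: Im(Z) = 67.23 ⇒ lagging (phase φ = 0.8°).

PF = 0.9999 (lagging, φ = 0.8°)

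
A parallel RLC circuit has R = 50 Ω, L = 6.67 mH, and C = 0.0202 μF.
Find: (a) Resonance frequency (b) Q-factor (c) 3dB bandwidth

Step 1 — Resonance: ω₀ = 1/√(LC) = 1/√(0.00667·2.02e-08) = 8.615e+04 rad/s.
Step 2 — f₀ = ω₀/(2π) = 1.371e+04 Hz.
Step 3 — Parallel Q: Q = R/(ω₀L) = 50/(8.615e+04·0.00667) = 0.08701.
Step 4 — Bandwidth: Δω = ω₀/Q = 9.901e+05 rad/s; BW = Δω/(2π) = 1.576e+05 Hz.

(a) f₀ = 1.371e+04 Hz  (b) Q = 0.08701  (c) BW = 1.576e+05 Hz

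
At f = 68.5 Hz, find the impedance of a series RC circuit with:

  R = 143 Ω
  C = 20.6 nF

Step 1 — Angular frequency: ω = 2π·f = 2π·68.5 = 430.4 rad/s.
Step 2 — Component impedances:
  R: Z = R = 143 Ω
  C: Z = 1/(jωC) = -j/(ω·C) = 0 - j1.128e+05 Ω
Step 3 — Series combination: Z_total = R + C = 143 - j1.128e+05 Ω = 1.128e+05∠-89.9° Ω.

Z = 143 - j1.128e+05 Ω = 1.128e+05∠-89.9° Ω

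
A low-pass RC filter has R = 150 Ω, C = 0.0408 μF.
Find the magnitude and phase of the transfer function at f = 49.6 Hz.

Step 1 — Angular frequency: ω = 2π·49.6 = 311.6 rad/s.
Step 2 — Transfer function: H(jω) = 1/(1 + jωRC).
Step 3 — Denominator: 1 + jωRC = 1 + j·311.6·150·4.08e-08 = 1 + j0.001907.
Step 4 — H = 1 - j0.001907.
Step 5 — Magnitude: |H| = 1 (-0.0 dB); phase: φ = -0.1°.

|H| = 1 (-0.0 dB), φ = -0.1°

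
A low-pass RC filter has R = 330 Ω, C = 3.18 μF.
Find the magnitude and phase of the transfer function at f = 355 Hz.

Step 1 — Angular frequency: ω = 2π·355 = 2231 rad/s.
Step 2 — Transfer function: H(jω) = 1/(1 + jωRC).
Step 3 — Denominator: 1 + jωRC = 1 + j·2231·330·3.18e-06 = 1 + j2.341.
Step 4 — H = 0.1543 - j0.3613.
Step 5 — Magnitude: |H| = 0.3929 (-8.1 dB); phase: φ = -66.9°.

|H| = 0.3929 (-8.1 dB), φ = -66.9°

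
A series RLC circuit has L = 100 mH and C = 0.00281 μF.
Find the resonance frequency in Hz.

Step 1 — Resonance condition Im(Z)=0 gives ω₀ = 1/√(LC).
Step 2 — ω₀ = 1/√(0.1·2.81e-09) = 5.965e+04 rad/s.
Step 3 — f₀ = ω₀/(2π) = 9494 Hz.

f₀ = 9494 Hz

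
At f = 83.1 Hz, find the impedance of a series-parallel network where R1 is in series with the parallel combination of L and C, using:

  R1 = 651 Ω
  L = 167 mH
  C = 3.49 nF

Step 1 — Angular frequency: ω = 2π·f = 2π·83.1 = 522.1 rad/s.
Step 2 — Component impedances:
  R1: Z = R = 651 Ω
  L: Z = jωL = j·522.1·0.167 = 0 + j87.2 Ω
  C: Z = 1/(jωC) = -j/(ω·C) = 0 - j5.488e+05 Ω
Step 3 — Parallel branch: L || C = 1/(1/L + 1/C) = 0 + j87.21 Ω.
Step 4 — Series with R1: Z_total = R1 + (L || C) = 651 + j87.21 Ω = 656.8∠7.6° Ω.

Z = 651 + j87.21 Ω = 656.8∠7.6° Ω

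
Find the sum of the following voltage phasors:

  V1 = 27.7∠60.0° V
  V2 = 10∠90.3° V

Step 1 — Convert each phasor to rectangular form:
  V1 = 27.7·(cos(60.0°) + j·sin(60.0°)) = 13.85 + j23.99 V
  V2 = 10·(cos(90.3°) + j·sin(90.3°)) = -0.05236 + j10 V
Step 2 — Sum components: V_total = 13.8 + j33.99 V.
Step 3 — Convert to polar: |V_total| = 36.68 V, ∠V_total = 67.9°.

V_total = 36.68∠67.9° V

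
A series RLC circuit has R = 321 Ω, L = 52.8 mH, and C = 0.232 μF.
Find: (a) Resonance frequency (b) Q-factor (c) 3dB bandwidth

Step 1 — Resonance: ω₀ = 1/√(LC) = 1/√(0.0528·2.32e-07) = 9035 rad/s.
Step 2 — f₀ = ω₀/(2π) = 1438 Hz.
Step 3 — Series Q: Q = ω₀L/R = 9035·0.0528/321 = 1.486.
Step 4 — Bandwidth: Δω = ω₀/Q = 6080 rad/s; BW = Δω/(2π) = 967.6 Hz.

(a) f₀ = 1438 Hz  (b) Q = 1.486  (c) BW = 967.6 Hz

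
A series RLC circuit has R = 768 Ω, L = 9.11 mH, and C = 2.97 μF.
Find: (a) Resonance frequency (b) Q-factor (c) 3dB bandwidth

Step 1 — Resonance: ω₀ = 1/√(LC) = 1/√(0.00911·2.97e-06) = 6079 rad/s.
Step 2 — f₀ = ω₀/(2π) = 967.6 Hz.
Step 3 — Series Q: Q = ω₀L/R = 6079·0.00911/768 = 0.07211.
Step 4 — Bandwidth: Δω = ω₀/Q = 8.43e+04 rad/s; BW = Δω/(2π) = 1.342e+04 Hz.

(a) f₀ = 967.6 Hz  (b) Q = 0.07211  (c) BW = 1.342e+04 Hz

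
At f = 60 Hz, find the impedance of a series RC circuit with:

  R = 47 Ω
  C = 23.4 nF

Step 1 — Angular frequency: ω = 2π·f = 2π·60 = 377 rad/s.
Step 2 — Component impedances:
  R: Z = R = 47 Ω
  C: Z = 1/(jωC) = -j/(ω·C) = 0 - j1.134e+05 Ω
Step 3 — Series combination: Z_total = R + C = 47 - j1.134e+05 Ω = 1.134e+05∠-90.0° Ω.

Z = 47 - j1.134e+05 Ω = 1.134e+05∠-90.0° Ω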